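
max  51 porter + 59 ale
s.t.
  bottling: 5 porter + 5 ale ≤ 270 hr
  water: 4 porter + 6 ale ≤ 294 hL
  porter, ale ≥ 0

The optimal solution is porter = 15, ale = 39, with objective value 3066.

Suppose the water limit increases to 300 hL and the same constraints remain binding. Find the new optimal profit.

Check each constraint at x*: bottling 270/270 (tight); water 294/294 (tight).
The binding rows give the dual system: 5·y_bottling + 4·y_water = 51 and 5·y_bottling + 6·y_water = 59.
→ y_bottling = 7 and y_water = 4.
Δz = y_water·Δb = 4 × (6) = 24, so new z* = 3066 + 24 = 3090.

3090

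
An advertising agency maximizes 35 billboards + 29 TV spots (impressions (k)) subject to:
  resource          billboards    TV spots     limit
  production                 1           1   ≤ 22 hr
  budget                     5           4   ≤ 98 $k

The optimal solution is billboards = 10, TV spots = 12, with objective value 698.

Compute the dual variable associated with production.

5

At the optimum: production uses 22 of 22 (binding); budget uses 98 of 98 (binding).
Dual feasibility on the basic columns requires 1·y_production + 5·y_budget = 35, 1·y_production + 4·y_budget = 29.
This yields shadow prices y_production = 5, y_budget = 6.
Shadow price of production = 5.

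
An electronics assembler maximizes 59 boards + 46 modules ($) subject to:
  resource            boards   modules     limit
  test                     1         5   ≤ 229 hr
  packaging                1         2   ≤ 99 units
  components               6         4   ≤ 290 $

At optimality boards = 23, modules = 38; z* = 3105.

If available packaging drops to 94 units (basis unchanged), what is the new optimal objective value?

At the optimum: test uses 213 of 229 (slack = 16); packaging uses 99 of 99 (binding); components uses 290 of 290 (binding).
Slack constraints have shadow price 0 (complementary slackness).
From A_Bᵀ y = c: 1·y_packaging + 6·y_components = 59; 2·y_packaging + 4·y_components = 46.
This yields shadow prices y_packaging = 5, y_components = 9.
Δz = y_packaging·Δb = 5 × (-5) = -25, so new z* = 3105 − 25 = 3080.

3080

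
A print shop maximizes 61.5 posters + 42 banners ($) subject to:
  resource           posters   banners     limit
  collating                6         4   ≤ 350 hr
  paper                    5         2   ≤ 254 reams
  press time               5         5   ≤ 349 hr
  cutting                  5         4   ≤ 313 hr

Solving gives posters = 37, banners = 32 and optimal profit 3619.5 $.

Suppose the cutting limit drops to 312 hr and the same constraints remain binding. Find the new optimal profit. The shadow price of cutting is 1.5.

3618

Δb = -1, so new z* = 3619.5 + (1.5)·(-1) = 3619.5 − 1.5 = 3618.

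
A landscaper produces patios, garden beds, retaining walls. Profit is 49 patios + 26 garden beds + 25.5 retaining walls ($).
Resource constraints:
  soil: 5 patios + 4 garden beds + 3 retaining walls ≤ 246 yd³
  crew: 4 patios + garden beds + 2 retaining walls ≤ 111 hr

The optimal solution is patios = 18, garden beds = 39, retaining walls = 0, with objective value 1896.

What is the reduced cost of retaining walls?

Both soil and crew are binding at x*.
The binding rows give the dual system: 5·y_soil + 4·y_crew = 49 and 4·y_soil + 1·y_crew = 26.
→ y_soil = 5 and y_crew = 6.
Reduced cost of retaining walls: c₃ − yᵀa₃ = 25.5 − (5·3 + 6·2) = 25.5 − 27 = -1.5.

-1.5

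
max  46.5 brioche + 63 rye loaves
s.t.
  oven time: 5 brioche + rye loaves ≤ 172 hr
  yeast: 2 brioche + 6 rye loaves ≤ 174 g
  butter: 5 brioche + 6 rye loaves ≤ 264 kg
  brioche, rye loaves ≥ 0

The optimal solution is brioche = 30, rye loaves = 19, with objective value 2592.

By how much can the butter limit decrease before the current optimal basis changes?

Binding constraints: yeast, butter. The basis is B = [[2,6],[5,6]] with det -18.
Per unit decrease in butter, x* moves by d = (-0.3333, 0.1111).
The basis stays optimal until brioche reaches 0; allowable decrease = 90 kg.

90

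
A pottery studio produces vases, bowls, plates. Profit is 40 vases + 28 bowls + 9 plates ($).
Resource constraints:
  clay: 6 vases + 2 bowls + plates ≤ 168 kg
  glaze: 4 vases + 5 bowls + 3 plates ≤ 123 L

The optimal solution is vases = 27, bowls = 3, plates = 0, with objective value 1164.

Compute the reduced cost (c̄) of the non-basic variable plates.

Check each constraint at x*: clay 168/168 (tight); glaze 123/123 (tight).
Dual feasibility on the basic columns requires 6·y_clay + 4·y_glaze = 40, 2·y_clay + 5·y_glaze = 28.
This yields shadow prices y_clay = 4, y_glaze = 4.
Reduced cost of plates: c₃ − yᵀa₃ = 9 − (4·1 + 4·3) = 9 − 16 = -7.

-7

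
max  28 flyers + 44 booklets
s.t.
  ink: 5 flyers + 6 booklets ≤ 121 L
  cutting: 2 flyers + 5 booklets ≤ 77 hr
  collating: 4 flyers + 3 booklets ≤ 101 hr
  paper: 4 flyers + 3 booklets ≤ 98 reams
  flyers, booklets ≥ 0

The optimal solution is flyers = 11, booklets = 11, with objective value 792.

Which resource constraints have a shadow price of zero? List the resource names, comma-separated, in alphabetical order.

collating, paper

ink: 121/121 (binding)
cutting: 77/77 (binding)
collating: 77/101 (slack 24)
paper: 77/98 (slack 21)
By complementary slackness, a constraint with positive slack has shadow price 0 → collating, paper.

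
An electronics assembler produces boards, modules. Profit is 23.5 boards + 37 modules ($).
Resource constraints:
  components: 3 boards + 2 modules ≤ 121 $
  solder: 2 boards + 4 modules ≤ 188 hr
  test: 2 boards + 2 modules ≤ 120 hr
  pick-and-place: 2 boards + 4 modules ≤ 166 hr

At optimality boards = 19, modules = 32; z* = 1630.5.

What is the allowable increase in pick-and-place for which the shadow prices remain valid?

Binding constraints: components, pick-and-place. The basis is B = [[3,2],[2,4]] with det 8.
Per unit increase in pick-and-place, x* moves by d = (-0.25, 0.375).
The basis stays optimal until solder becomes binding; allowable increase = 22 hr.

22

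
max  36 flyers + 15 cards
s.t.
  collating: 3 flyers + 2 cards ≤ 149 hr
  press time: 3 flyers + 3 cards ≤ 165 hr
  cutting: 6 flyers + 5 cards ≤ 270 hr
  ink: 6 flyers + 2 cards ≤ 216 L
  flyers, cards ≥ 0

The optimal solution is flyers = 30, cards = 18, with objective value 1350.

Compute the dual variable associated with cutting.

Check each constraint at x*: collating 126/149 (slack 23); press time 144/165 (slack 21); cutting 270/270 (tight); ink 216/216 (tight).
Since collating, press time are not tight, their duals are 0.
From A_Bᵀ y = c: 6·y_cutting + 6·y_ink = 36; 5·y_cutting + 2·y_ink = 15.
→ y_cutting = 1 and y_ink = 5.
Shadow price of cutting = 1.

1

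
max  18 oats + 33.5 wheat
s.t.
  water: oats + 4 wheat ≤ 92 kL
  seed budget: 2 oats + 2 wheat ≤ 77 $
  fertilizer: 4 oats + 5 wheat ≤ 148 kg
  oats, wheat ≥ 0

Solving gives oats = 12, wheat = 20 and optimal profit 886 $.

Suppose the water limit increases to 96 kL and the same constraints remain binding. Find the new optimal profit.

902

Check each constraint at x*: water 92/92 (tight); seed budget 64/77 (slack 13); fertilizer 148/148 (tight).
Slack constraints have shadow price 0 (complementary slackness).
From A_Bᵀ y = c: 1·y_water + 4·y_fertilizer = 18; 4·y_water + 5·y_fertilizer = 33.5.
This yields shadow prices y_water = 4, y_fertilizer = 3.5.
Δz = y_water·Δb = 4 × (4) = 16, so new z* = 886 + 16 = 902.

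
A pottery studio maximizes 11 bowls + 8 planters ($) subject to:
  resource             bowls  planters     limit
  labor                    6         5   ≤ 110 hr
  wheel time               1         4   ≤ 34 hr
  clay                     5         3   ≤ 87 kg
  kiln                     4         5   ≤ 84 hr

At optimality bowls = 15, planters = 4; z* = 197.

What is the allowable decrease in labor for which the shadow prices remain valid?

Binding constraints: labor, clay. The basis is B = [[6,5],[5,3]] with det -7.
Per unit decrease in labor, x* moves by d = (0.4286, -0.7143).
The basis stays optimal until planters reaches 0; allowable decrease = 5.6 hr.

5.6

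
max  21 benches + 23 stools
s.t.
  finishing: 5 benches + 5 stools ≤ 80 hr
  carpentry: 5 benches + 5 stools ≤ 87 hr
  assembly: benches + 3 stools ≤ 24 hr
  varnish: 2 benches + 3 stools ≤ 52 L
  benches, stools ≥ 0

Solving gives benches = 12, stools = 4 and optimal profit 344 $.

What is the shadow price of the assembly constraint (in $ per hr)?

Check each constraint at x*: finishing 80/80 (tight); carpentry 80/87 (slack 7); assembly 24/24 (tight); varnish 36/52 (slack 16).
By complementary slackness, y = 0 for the non-binding constraints.
Dual feasibility on the basic columns requires 5·y_finishing + 1·y_assembly = 21, 5·y_finishing + 3·y_assembly = 23.
This yields shadow prices y_finishing = 4, y_assembly = 1.
Shadow price of assembly = 1.

1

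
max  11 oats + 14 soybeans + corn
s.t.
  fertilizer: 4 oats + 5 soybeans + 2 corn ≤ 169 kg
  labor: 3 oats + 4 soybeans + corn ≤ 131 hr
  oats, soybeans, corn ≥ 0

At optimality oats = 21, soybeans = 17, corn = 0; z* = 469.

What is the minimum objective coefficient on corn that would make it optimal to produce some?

At the optimum: fertilizer uses 169 of 169 (binding); labor uses 131 of 131 (binding).
From A_Bᵀ y = c: 4·y_fertilizer + 3·y_labor = 11; 5·y_fertilizer + 4·y_labor = 14.
This yields shadow prices y_fertilizer = 2, y_labor = 1.
corn enters the basis when its profit ≥ yᵀa₃ = 2·2 + 1·1 = 5.

5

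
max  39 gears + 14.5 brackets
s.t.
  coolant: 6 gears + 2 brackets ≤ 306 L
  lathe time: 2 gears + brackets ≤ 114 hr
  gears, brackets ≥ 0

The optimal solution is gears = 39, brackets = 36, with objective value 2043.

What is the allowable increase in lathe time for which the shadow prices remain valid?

Binding constraints: coolant, lathe time. The basis is B = [[6,2],[2,1]] with det 2.
Per unit increase in lathe time, x* moves by d = (-1, 3).
The basis stays optimal until gears reaches 0; allowable increase = 39 hr.

39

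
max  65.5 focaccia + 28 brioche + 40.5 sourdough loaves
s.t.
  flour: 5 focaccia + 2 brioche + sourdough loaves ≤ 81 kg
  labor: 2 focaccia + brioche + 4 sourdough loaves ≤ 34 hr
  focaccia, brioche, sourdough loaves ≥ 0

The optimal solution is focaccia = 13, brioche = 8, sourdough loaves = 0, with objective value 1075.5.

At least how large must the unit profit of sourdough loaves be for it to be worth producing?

Check each constraint at x*: flour 81/81 (tight); labor 34/34 (tight).
The binding rows give the dual system: 5·y_flour + 2·y_labor = 65.5 and 2·y_flour + 1·y_labor = 28.
→ y_flour = 9.5 and y_labor = 9.
sourdough loaves enters the basis when its profit ≥ yᵀa₃ = 9.5·1 + 9·4 = 45.5.

45.5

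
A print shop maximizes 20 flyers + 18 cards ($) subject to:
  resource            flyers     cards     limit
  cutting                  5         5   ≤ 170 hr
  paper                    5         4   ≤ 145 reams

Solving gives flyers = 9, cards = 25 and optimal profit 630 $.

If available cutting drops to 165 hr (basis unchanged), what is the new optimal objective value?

620

At the optimum: cutting uses 170 of 170 (binding); paper uses 145 of 145 (binding).
From A_Bᵀ y = c: 5·y_cutting + 5·y_paper = 20; 5·y_cutting + 4·y_paper = 18.
→ y_cutting = 2 and y_paper = 2.
Δz = y_cutting·Δb = 2 × (-5) = -10, so new z* = 630 − 10 = 620.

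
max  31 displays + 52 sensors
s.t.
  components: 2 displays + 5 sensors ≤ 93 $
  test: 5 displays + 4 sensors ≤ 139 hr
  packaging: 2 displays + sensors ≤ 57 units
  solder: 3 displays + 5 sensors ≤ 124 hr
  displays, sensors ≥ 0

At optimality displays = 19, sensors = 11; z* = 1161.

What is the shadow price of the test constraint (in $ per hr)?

Binding: components and test. Non-binding: packaging (8 unused), solder (12 unused).
Slack constraints have shadow price 0 (complementary slackness).
Dual feasibility on the basic columns requires 2·y_components + 5·y_test = 31, 5·y_components + 4·y_test = 52.
This yields shadow prices y_components = 8, y_test = 3.
Shadow price of test = 3.

3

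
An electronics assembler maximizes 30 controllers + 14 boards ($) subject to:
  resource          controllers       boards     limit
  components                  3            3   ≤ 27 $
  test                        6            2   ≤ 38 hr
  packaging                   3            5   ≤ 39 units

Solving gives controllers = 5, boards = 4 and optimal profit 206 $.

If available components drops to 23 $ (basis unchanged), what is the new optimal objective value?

Check each constraint at x*: components 27/27 (tight); test 38/38 (tight); packaging 35/39 (slack 4).
Slack constraints have shadow price 0 (complementary slackness).
From A_Bᵀ y = c: 3·y_components + 6·y_test = 30; 3·y_components + 2·y_test = 14.
Solving: y_components = 2, y_test = 4.
Δz = y_components·Δb = 2 × (-4) = -8, so new z* = 206 − 8 = 198.

198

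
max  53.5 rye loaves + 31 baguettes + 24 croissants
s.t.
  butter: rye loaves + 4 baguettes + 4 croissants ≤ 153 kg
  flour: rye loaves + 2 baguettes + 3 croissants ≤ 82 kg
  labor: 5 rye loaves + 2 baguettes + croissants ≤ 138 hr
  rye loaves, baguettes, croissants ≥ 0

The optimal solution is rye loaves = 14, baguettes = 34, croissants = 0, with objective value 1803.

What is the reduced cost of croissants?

At the optimum: butter uses 150 of 153 (slack = 3); flour uses 82 of 82 (binding); labor uses 138 of 138 (binding).
Slack constraints have shadow price 0 (complementary slackness).
The binding rows give the dual system: 1·y_flour + 5·y_labor = 53.5 and 2·y_flour + 2·y_labor = 31.
Solving: y_flour = 6, y_labor = 9.5.
Reduced cost of croissants: c₃ − yᵀa₃ = 24 − (6·3 + 9.5·1) = 24 − 27.5 = -3.5.

-3.5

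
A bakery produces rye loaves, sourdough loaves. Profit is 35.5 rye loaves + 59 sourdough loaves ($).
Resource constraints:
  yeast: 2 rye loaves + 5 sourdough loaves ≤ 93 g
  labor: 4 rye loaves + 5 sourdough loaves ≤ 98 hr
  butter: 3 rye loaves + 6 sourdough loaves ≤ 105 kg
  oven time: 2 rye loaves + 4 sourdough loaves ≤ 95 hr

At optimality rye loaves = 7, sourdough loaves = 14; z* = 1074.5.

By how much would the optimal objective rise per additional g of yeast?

0

Check each constraint at x*: yeast 84/93 (slack 9); labor 98/98 (tight); butter 105/105 (tight); oven time 70/95 (slack 25).
Since yeast, oven time are not tight, their duals are 0.
From A_Bᵀ y = c: 4·y_labor + 3·y_butter = 35.5; 5·y_labor + 6·y_butter = 59.
This yields shadow prices y_labor = 4, y_butter = 6.5.
Shadow price of yeast = 0.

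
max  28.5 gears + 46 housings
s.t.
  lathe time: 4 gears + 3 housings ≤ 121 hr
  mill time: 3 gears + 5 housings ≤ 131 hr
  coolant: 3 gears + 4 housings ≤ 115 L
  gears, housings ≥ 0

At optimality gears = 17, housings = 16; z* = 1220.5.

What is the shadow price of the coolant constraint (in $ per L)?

1.5

At the optimum: lathe time uses 116 of 121 (slack = 5); mill time uses 131 of 131 (binding); coolant uses 115 of 115 (binding).
By complementary slackness, y = 0 for the non-binding constraint.
From A_Bᵀ y = c: 3·y_mill time + 3·y_coolant = 28.5; 5·y_mill time + 4·y_coolant = 46.
Solving: y_mill time = 8, y_coolant = 1.5.
Shadow price of coolant = 1.5.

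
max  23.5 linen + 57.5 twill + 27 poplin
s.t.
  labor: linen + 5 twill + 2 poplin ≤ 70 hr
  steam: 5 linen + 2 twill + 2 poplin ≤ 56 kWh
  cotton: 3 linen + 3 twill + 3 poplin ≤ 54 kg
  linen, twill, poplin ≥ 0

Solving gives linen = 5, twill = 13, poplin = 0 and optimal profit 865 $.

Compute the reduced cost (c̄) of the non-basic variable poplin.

At the optimum: labor uses 70 of 70 (binding); steam uses 51 of 56 (slack = 5); cotton uses 54 of 54 (binding).
Slack constraints have shadow price 0 (complementary slackness).
Dual feasibility on the basic columns requires 1·y_labor + 3·y_cotton = 23.5, 5·y_labor + 3·y_cotton = 57.5.
→ y_labor = 8.5 and y_cotton = 5.
Reduced cost of poplin: c₃ − yᵀa₃ = 27 − (8.5·2 + 5·3) = 27 − 32 = -5.

-5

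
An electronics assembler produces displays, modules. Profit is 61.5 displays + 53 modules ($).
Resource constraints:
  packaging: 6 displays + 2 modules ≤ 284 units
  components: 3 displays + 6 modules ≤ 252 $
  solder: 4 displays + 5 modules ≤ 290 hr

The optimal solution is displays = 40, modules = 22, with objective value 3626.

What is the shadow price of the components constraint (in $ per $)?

6.5

Binding: packaging and components. Non-binding: solder (20 unused).
By complementary slackness, y = 0 for the non-binding constraint.
From A_Bᵀ y = c: 6·y_packaging + 3·y_components = 61.5; 2·y_packaging + 6·y_components = 53.
Solving: y_packaging = 7, y_components = 6.5.
Shadow price of components = 6.5.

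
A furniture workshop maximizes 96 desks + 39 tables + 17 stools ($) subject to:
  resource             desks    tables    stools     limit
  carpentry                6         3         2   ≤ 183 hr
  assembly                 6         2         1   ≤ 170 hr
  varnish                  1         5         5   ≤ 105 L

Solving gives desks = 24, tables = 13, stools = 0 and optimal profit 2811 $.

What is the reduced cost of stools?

Check each constraint at x*: carpentry 183/183 (tight); assembly 170/170 (tight); varnish 89/105 (slack 16).
Slack constraints have shadow price 0 (complementary slackness).
Dual feasibility on the basic columns requires 6·y_carpentry + 6·y_assembly = 96, 3·y_carpentry + 2·y_assembly = 39.
→ y_carpentry = 7 and y_assembly = 9.
Reduced cost of stools: c₃ − yᵀa₃ = 17 − (7·2 + 9·1) = 17 − 23 = -6.

-6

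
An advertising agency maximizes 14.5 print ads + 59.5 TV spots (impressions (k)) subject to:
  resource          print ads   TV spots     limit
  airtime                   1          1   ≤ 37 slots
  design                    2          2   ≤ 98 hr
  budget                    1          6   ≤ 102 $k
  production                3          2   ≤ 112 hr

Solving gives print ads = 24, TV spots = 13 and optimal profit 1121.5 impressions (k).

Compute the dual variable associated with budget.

At the optimum: airtime uses 37 of 37 (binding); design uses 74 of 98 (slack = 24); budget uses 102 of 102 (binding); production uses 98 of 112 (slack = 14).
Since design, production are not tight, their duals are 0.
From A_Bᵀ y = c: 1·y_airtime + 1·y_budget = 14.5; 1·y_airtime + 6·y_budget = 59.5.
Solving: y_airtime = 5.5, y_budget = 9.
Shadow price of budget = 9.

9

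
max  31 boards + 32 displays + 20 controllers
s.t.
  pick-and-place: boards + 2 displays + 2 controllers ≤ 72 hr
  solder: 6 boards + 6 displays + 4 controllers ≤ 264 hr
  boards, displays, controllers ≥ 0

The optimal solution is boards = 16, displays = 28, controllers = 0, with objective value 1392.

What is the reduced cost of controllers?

-2

Both pick-and-place and solder are binding at x*.
The binding rows give the dual system: 1·y_pick-and-place + 6·y_solder = 31 and 2·y_pick-and-place + 6·y_solder = 32.
This yields shadow prices y_pick-and-place = 1, y_solder = 5.
Reduced cost of controllers: c₃ − yᵀa₃ = 20 − (1·2 + 5·4) = 20 − 22 = -2.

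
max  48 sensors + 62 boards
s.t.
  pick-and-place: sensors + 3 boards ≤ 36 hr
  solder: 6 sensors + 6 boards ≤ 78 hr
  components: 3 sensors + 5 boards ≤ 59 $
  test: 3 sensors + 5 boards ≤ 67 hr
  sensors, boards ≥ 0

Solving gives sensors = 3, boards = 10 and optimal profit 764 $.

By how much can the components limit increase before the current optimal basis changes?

Binding constraints: solder, components. The basis is B = [[6,6],[3,5]] with det 12.
Per unit increase in components, x* moves by d = (-0.5, 0.5).
The basis stays optimal until pick-and-place becomes binding; allowable increase = 3 $.

3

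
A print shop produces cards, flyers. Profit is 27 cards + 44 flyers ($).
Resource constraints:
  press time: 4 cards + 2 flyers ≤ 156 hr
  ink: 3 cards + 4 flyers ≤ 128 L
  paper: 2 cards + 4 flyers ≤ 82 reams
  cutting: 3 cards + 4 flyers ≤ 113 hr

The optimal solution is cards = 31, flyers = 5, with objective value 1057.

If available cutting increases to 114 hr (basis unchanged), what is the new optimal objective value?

1062

At the optimum: press time uses 134 of 156 (slack = 22); ink uses 113 of 128 (slack = 15); paper uses 82 of 82 (binding); cutting uses 113 of 113 (binding).
Since press time, ink are not tight, their duals are 0.
From A_Bᵀ y = c: 2·y_paper + 3·y_cutting = 27; 4·y_paper + 4·y_cutting = 44.
This yields shadow prices y_paper = 6, y_cutting = 5.
Δz = y_cutting·Δb = 5 × (1) = 5, so new z* = 1057 + 5 = 1062.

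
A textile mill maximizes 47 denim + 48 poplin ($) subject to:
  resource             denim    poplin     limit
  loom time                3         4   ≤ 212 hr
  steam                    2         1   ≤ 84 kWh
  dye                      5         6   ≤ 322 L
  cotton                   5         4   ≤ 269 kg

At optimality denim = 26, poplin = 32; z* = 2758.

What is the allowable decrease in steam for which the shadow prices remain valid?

21

Binding constraints: steam, dye. The basis is B = [[2,1],[5,6]] with det 7.
Per unit decrease in steam, x* moves by d = (-0.8571, 0.7143).
The basis stays optimal until loom time becomes binding; allowable decrease = 21 kWh.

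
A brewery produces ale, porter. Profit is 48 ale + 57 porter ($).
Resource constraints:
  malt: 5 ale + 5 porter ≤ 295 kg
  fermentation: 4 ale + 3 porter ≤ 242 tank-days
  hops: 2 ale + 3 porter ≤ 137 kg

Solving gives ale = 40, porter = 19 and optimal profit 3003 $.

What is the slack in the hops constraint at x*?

hops used = 2·40 + 3·19 = 137; slack = 137 − 137 = 0.

0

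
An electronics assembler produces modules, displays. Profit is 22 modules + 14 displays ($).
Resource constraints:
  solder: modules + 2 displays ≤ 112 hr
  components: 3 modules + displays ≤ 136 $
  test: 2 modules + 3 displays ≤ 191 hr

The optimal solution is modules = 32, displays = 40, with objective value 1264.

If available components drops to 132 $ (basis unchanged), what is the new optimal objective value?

Check each constraint at x*: solder 112/112 (tight); components 136/136 (tight); test 184/191 (slack 7).
By complementary slackness, y = 0 for the non-binding constraint.
From A_Bᵀ y = c: 1·y_solder + 3·y_components = 22; 2·y_solder + 1·y_components = 14.
Solving: y_solder = 4, y_components = 6.
Δz = y_components·Δb = 6 × (-4) = -24, so new z* = 1264 − 24 = 1240.

1240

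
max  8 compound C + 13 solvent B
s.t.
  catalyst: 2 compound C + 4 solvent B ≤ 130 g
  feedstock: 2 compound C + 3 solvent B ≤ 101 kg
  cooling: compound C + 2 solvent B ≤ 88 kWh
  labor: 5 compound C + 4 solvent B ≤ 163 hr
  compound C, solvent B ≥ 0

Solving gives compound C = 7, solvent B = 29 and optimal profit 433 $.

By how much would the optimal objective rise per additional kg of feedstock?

3

Binding: catalyst and feedstock. Non-binding: cooling (23 unused), labor (12 unused).
Slack constraints have shadow price 0 (complementary slackness).
Dual feasibility on the basic columns requires 2·y_catalyst + 2·y_feedstock = 8, 4·y_catalyst + 3·y_feedstock = 13.
This yields shadow prices y_catalyst = 1, y_feedstock = 3.
Shadow price of feedstock = 3.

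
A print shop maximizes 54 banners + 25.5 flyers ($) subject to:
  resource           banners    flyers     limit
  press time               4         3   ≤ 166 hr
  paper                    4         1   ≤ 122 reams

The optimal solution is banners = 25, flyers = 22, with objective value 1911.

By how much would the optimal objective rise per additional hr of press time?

Check each constraint at x*: press time 166/166 (tight); paper 122/122 (tight).
Dual feasibility on the basic columns requires 4·y_press time + 4·y_paper = 54, 3·y_press time + 1·y_paper = 25.5.
This yields shadow prices y_press time = 6, y_paper = 7.5.
Shadow price of press time = 6.

6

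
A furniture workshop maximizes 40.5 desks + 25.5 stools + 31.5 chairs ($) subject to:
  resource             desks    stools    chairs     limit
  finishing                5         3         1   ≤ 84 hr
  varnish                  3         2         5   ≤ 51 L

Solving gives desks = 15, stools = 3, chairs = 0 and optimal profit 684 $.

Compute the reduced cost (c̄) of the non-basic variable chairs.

-3

At the optimum: finishing uses 84 of 84 (binding); varnish uses 51 of 51 (binding).
From A_Bᵀ y = c: 5·y_finishing + 3·y_varnish = 40.5; 3·y_finishing + 2·y_varnish = 25.5.
→ y_finishing = 4.5 and y_varnish = 6.
Reduced cost of chairs: c₃ − yᵀa₃ = 31.5 − (4.5·1 + 6·5) = 31.5 − 34.5 = -3.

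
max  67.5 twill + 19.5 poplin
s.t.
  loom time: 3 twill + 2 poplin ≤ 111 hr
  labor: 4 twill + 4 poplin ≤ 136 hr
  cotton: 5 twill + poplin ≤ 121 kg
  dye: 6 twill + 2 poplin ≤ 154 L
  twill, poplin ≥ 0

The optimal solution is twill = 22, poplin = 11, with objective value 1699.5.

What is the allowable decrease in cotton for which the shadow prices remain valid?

Binding constraints: cotton, dye. The basis is B = [[5,1],[6,2]] with det 4.
Per unit decrease in cotton, x* moves by d = (-0.5, 1.5).
The basis stays optimal until labor becomes binding; allowable decrease = 1 kg.

1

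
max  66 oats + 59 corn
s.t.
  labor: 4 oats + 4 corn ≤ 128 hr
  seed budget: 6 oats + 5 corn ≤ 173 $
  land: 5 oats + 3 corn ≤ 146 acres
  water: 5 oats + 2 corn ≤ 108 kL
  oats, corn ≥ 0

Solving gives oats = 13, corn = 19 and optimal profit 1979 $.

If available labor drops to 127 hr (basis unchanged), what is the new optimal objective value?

At the optimum: labor uses 128 of 128 (binding); seed budget uses 173 of 173 (binding); land uses 122 of 146 (slack = 24); water uses 103 of 108 (slack = 5).
Since land, water are not tight, their duals are 0.
Dual feasibility on the basic columns requires 4·y_labor + 6·y_seed budget = 66, 4·y_labor + 5·y_seed budget = 59.
→ y_labor = 6 and y_seed budget = 7.
Δz = y_labor·Δb = 6 × (-1) = -6, so new z* = 1979 − 6 = 1973.

1973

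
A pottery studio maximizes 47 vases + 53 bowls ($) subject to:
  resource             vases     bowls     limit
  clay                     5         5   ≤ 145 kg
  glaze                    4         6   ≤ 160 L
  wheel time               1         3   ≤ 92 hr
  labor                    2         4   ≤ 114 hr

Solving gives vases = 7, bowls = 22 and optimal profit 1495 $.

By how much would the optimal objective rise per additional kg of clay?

7

At the optimum: clay uses 145 of 145 (binding); glaze uses 160 of 160 (binding); wheel time uses 73 of 92 (slack = 19); labor uses 102 of 114 (slack = 12).
Slack constraints have shadow price 0 (complementary slackness).
The binding rows give the dual system: 5·y_clay + 4·y_glaze = 47 and 5·y_clay + 6·y_glaze = 53.
This yields shadow prices y_clay = 7, y_glaze = 3.
Shadow price of clay = 7.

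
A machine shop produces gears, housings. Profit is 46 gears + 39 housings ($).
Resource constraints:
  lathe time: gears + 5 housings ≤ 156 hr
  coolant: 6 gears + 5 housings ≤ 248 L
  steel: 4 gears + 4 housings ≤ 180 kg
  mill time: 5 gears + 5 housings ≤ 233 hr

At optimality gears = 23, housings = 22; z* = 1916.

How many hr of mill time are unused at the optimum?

mill time used = 5·23 + 5·22 = 225; slack = 233 − 225 = 8.

8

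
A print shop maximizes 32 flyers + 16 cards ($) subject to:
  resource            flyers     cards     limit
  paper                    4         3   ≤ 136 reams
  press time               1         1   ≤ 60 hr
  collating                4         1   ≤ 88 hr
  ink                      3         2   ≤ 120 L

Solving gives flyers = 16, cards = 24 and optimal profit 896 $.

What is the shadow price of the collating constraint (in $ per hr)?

4

Binding: paper and collating. Non-binding: press time (20 unused), ink (24 unused).
Since press time, ink are not tight, their duals are 0.
Dual feasibility on the basic columns requires 4·y_paper + 4·y_collating = 32, 3·y_paper + 1·y_collating = 16.
This yields shadow prices y_paper = 4, y_collating = 4.
Shadow price of collating = 4.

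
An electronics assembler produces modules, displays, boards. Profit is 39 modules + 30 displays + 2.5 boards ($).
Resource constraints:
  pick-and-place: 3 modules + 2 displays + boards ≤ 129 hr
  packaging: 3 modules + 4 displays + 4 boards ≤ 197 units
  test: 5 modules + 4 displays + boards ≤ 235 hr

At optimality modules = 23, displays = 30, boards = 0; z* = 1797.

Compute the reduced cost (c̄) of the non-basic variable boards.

At the optimum: pick-and-place uses 129 of 129 (binding); packaging uses 189 of 197 (slack = 8); test uses 235 of 235 (binding).
Slack constraints have shadow price 0 (complementary slackness).
Dual feasibility on the basic columns requires 3·y_pick-and-place + 5·y_test = 39, 2·y_pick-and-place + 4·y_test = 30.
This yields shadow prices y_pick-and-place = 3, y_test = 6.
Reduced cost of boards: c₃ − yᵀa₃ = 2.5 − (3·1 + 6·1) = 2.5 − 9 = -6.5.

-6.5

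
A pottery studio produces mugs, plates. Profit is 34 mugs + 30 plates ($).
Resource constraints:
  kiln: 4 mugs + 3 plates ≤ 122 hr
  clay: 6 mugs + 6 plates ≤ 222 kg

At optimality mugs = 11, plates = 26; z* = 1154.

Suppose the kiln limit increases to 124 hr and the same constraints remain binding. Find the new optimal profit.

1162

At the optimum: kiln uses 122 of 122 (binding); clay uses 222 of 222 (binding).
The binding rows give the dual system: 4·y_kiln + 6·y_clay = 34 and 3·y_kiln + 6·y_clay = 30.
This yields shadow prices y_kiln = 4, y_clay = 3.
Δz = y_kiln·Δb = 4 × (2) = 8, so new z* = 1154 + 8 = 1162.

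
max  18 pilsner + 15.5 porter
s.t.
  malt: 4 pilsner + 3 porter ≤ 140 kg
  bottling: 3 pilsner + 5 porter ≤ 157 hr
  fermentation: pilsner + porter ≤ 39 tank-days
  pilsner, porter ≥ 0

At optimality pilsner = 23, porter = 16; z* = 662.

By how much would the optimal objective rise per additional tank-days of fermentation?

Binding: malt and fermentation. Non-binding: bottling (8 unused).
By complementary slackness, y = 0 for the non-binding constraint.
The binding rows give the dual system: 4·y_malt + 1·y_fermentation = 18 and 3·y_malt + 1·y_fermentation = 15.5.
Solving: y_malt = 2.5, y_fermentation = 8.
Shadow price of fermentation = 8.

8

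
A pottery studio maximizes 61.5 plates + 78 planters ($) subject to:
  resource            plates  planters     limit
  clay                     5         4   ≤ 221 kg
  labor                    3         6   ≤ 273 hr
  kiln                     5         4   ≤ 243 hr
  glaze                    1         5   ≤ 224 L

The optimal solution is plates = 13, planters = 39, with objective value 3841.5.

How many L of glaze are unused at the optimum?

glaze used = 1·13 + 5·39 = 208; slack = 224 − 208 = 16.

16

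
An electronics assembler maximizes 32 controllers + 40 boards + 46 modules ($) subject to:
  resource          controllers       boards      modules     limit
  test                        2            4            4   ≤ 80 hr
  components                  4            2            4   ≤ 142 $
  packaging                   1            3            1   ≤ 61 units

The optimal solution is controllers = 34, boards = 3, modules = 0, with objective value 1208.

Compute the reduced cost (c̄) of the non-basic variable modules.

-2

Binding: test and components. Non-binding: packaging (18 unused).
Since packaging is not tight, its dual is 0.
Dual feasibility on the basic columns requires 2·y_test + 4·y_components = 32, 4·y_test + 2·y_components = 40.
→ y_test = 8 and y_components = 4.
Reduced cost of modules: c₃ − yᵀa₃ = 46 − (8·4 + 4·4) = 46 − 48 = -2.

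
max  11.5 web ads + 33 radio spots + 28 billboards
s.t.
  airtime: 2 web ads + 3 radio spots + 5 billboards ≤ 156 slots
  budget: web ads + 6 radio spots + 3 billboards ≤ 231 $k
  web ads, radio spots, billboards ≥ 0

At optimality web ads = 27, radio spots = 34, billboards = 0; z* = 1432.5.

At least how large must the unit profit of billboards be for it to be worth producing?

At the optimum: airtime uses 156 of 156 (binding); budget uses 231 of 231 (binding).
From A_Bᵀ y = c: 2·y_airtime + 1·y_budget = 11.5; 3·y_airtime + 6·y_budget = 33.
This yields shadow prices y_airtime = 4, y_budget = 3.5.
billboards enters the basis when its profit ≥ yᵀa₃ = 4·5 + 3.5·3 = 30.5.

30.5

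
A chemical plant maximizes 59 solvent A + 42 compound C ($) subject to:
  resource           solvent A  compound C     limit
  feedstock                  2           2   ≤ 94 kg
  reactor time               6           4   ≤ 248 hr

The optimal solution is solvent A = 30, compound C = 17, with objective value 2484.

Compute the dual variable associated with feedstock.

4

At the optimum: feedstock uses 94 of 94 (binding); reactor time uses 248 of 248 (binding).
The binding rows give the dual system: 2·y_feedstock + 6·y_reactor time = 59 and 2·y_feedstock + 4·y_reactor time = 42.
→ y_feedstock = 4 and y_reactor time = 8.5.
Shadow price of feedstock = 4.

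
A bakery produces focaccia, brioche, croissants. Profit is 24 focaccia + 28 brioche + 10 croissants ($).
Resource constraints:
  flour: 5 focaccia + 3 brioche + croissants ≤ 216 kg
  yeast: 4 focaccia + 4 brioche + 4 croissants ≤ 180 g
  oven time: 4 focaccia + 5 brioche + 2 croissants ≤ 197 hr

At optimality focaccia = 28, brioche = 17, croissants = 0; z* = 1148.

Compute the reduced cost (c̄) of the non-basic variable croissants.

-6

At the optimum: flour uses 191 of 216 (slack = 25); yeast uses 180 of 180 (binding); oven time uses 197 of 197 (binding).
By complementary slackness, y = 0 for the non-binding constraint.
The binding rows give the dual system: 4·y_yeast + 4·y_oven time = 24 and 4·y_yeast + 5·y_oven time = 28.
This yields shadow prices y_yeast = 2, y_oven time = 4.
Reduced cost of croissants: c₃ − yᵀa₃ = 10 − (2·4 + 4·2) = 10 − 16 = -6.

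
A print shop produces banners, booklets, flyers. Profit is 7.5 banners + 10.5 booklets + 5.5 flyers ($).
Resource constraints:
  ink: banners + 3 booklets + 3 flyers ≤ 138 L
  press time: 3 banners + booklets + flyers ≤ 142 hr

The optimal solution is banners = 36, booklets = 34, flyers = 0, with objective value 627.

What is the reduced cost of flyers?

-5

At the optimum: ink uses 138 of 138 (binding); press time uses 142 of 142 (binding).
The binding rows give the dual system: 1·y_ink + 3·y_press time = 7.5 and 3·y_ink + 1·y_press time = 10.5.
→ y_ink = 3 and y_press time = 1.5.
Reduced cost of flyers: c₃ − yᵀa₃ = 5.5 − (3·3 + 1.5·1) = 5.5 − 10.5 = -5.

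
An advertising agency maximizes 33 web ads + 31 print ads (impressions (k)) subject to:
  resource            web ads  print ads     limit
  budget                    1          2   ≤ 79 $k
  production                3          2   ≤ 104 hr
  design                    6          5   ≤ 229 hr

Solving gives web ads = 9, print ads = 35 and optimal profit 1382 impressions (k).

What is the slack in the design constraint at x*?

0

design used = 6·9 + 5·35 = 229; slack = 229 − 229 = 0.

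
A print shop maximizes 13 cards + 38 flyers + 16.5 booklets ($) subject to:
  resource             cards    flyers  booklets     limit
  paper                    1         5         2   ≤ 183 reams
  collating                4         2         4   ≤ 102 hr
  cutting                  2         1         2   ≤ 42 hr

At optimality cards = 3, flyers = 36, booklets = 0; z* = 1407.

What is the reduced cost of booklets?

At the optimum: paper uses 183 of 183 (binding); collating uses 84 of 102 (slack = 18); cutting uses 42 of 42 (binding).
Since collating is not tight, its dual is 0.
Dual feasibility on the basic columns requires 1·y_paper + 2·y_cutting = 13, 5·y_paper + 1·y_cutting = 38.
Solving: y_paper = 7, y_cutting = 3.
Reduced cost of booklets: c₃ − yᵀa₃ = 16.5 − (7·2 + 3·2) = 16.5 − 20 = -3.5.

-3.5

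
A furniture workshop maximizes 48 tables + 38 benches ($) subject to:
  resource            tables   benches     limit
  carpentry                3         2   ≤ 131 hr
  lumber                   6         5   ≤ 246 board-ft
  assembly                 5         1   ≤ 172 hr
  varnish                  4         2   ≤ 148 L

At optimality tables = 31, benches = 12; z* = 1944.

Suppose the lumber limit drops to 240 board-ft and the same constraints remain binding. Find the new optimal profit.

Check each constraint at x*: carpentry 117/131 (slack 14); lumber 246/246 (tight); assembly 167/172 (slack 5); varnish 148/148 (tight).
By complementary slackness, y = 0 for the non-binding constraints.
The binding rows give the dual system: 6·y_lumber + 4·y_varnish = 48 and 5·y_lumber + 2·y_varnish = 38.
Solving: y_lumber = 7, y_varnish = 1.5.
Δz = y_lumber·Δb = 7 × (-6) = -42, so new z* = 1944 − 42 = 1902.

1902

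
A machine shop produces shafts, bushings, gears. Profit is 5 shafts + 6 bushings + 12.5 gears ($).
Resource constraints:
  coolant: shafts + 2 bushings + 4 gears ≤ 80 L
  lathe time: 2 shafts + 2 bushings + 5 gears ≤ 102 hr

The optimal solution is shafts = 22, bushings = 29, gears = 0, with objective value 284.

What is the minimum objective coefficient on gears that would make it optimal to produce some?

14

Both coolant and lathe time are binding at x*.
Dual feasibility on the basic columns requires 1·y_coolant + 2·y_lathe time = 5, 2·y_coolant + 2·y_lathe time = 6.
→ y_coolant = 1 and y_lathe time = 2.
gears enters the basis when its profit ≥ yᵀa₃ = 1·4 + 2·5 = 14.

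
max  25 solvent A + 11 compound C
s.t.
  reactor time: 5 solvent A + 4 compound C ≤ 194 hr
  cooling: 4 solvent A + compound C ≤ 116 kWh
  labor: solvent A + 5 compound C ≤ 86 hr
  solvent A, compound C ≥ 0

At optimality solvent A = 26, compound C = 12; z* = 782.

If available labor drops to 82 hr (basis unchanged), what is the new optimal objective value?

778

Check each constraint at x*: reactor time 178/194 (slack 16); cooling 116/116 (tight); labor 86/86 (tight).
By complementary slackness, y = 0 for the non-binding constraint.
From A_Bᵀ y = c: 4·y_cooling + 1·y_labor = 25; 1·y_cooling + 5·y_labor = 11.
Solving: y_cooling = 6, y_labor = 1.
Δz = y_labor·Δb = 1 × (-4) = -4, so new z* = 782 − 4 = 778.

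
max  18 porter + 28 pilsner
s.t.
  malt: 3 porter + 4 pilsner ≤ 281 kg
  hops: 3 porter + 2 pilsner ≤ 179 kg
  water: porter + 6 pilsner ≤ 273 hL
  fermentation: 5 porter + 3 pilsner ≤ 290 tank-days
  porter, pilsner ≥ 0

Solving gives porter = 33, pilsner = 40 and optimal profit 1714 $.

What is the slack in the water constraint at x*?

0

water used = 1·33 + 6·40 = 273; slack = 273 − 273 = 0.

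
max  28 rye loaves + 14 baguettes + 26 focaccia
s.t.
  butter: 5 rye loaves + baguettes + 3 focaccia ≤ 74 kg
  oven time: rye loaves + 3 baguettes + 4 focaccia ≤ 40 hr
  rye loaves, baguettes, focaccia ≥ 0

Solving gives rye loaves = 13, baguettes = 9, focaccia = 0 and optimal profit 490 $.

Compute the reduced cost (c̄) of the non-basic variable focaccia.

At the optimum: butter uses 74 of 74 (binding); oven time uses 40 of 40 (binding).
From A_Bᵀ y = c: 5·y_butter + 1·y_oven time = 28; 1·y_butter + 3·y_oven time = 14.
Solving: y_butter = 5, y_oven time = 3.
Reduced cost of focaccia: c₃ − yᵀa₃ = 26 − (5·3 + 3·4) = 26 − 27 = -1.

-1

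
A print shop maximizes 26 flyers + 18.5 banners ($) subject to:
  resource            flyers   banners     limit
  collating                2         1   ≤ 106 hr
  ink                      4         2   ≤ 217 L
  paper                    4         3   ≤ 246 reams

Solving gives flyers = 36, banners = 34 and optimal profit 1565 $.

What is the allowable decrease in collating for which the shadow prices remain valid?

Binding constraints: collating, paper. The basis is B = [[2,1],[4,3]] with det 2.
Per unit decrease in collating, x* moves by d = (-1.5, 2).
The basis stays optimal until flyers reaches 0; allowable decrease = 24 hr.

24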